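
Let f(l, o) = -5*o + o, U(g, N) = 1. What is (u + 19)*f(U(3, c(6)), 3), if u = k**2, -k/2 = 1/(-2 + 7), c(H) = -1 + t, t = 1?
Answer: -5748/25 ≈ -229.92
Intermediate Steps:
c(H) = 0 (c(H) = -1 + 1 = 0)
f(l, o) = -4*o
k = -2/5 (k = -2/(-2 + 7) = -2/5 ≈ -0.40000)
u = 4/25 (u = (-2/5)**2 = 4/25 ≈ 0.16000)
(u + 19)*f(U(3, c(6)), 3) = (4/25 + 19)*(-4*3) = (479/25)*(-12) = -5748/25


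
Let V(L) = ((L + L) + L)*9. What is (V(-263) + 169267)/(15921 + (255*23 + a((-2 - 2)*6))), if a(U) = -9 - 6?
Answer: 162166/21771 ≈ 7.4487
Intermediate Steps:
V(L) = 27*L (V(L) = (2*L + L)*9 = (3*L)*9 = 27*L)
a(U) = -15
(V(-263) + 169267)/(15921 + (255*23 + a((-2 - 2)*6))) = (27*(-263) + 169267)/(15921 + (255*23 - 15)) = (-7101 + 169267)/(15921 + (5865 - 15)) = 162166/(15921 + 5850) = 162166/21771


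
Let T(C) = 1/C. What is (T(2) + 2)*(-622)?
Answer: -1555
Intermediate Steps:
T(C) = 1/C
(T(2) + 2)*(-622) = (1/2 + 2)*(-622) = (½ + 2)*(-622) = (5/2)*(-622) = -1555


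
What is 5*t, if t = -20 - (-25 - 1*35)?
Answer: 200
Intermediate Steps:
t = 40 (t = -20 - (-25 - 35) = -20 - 1*(-60) = -20 + 60 = 40)
5*t = 5*40 = 200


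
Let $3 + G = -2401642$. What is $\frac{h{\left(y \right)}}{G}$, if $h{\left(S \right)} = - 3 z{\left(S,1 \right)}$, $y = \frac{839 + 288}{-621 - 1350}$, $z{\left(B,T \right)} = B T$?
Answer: $- \frac{1127}{1577880765} \approx -7.1425 \cdot 10^{-7}$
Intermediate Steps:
$y = - \frac{1127}{1971}$ ($y = \frac{1127}{-1971} = 1127 \left(- \frac{1}{1971}\right) = - \frac{1127}{1971} \approx -0.57179$)
$G = -2401645$ ($G = -3 - 2401642 = -2401645$)
$h{\left(S \right)} = - 3 S$ ($h{\left(S \right)} = - 3 S 1 = - 3 S$)
$\frac{h{\left(y \right)}}{G} = \frac{\left(-3\right) \left(- \frac{1127}{1971}\right)}{-2401645} = \frac{1127}{657} \left(- \frac{1}{2401645}\right) = - \frac{1127}{1577880765}$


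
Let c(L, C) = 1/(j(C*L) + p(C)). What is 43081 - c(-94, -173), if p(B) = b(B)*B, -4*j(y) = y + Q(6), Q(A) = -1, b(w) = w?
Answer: 4456944851/103455 ≈ 43081.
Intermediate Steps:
j(y) = ¼ - y/4 (j(y) = -(y - 1)/4 = -(-1 + y)/4 = ¼ - y/4)
p(B) = B² (p(B) = B*B = B²)
c(L, C) = 1/(¼ + C² - C*L/4) (c(L, C) = 1/((¼ - C*L/4) + C²) = 1/(¼ + C² - C*L/4))
43081 - c(-94, -173) = 43081 - 4/(1 + 4*(-173)² - 1*(-173)*(-94)) = 43081 - 4/(1 + 4*29929 - 16262) = 43081 - 4/(1 + 119716 - 16262) = 43081 - 4/103455 = 4456944851/103455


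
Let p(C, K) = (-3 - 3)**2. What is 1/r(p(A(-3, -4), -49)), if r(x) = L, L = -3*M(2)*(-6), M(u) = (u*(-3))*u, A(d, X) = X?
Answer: -1/216 ≈ -0.0046296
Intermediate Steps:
p(C, K) = 36 (p(C, K) = (-6)**2 = 36)
M(u) = -3*u**2 (M(u) = (-3*u)*u = -3*u**2)
L = -216 (L = -(-9)*2**2*(-6) = -(-9)*4*(-6) = -3*(-12)*(-6) = 36*(-6) = -216)
r(x) = -216
1/r(p(A(-3, -4), -49)) = 1/(-216) = -1/216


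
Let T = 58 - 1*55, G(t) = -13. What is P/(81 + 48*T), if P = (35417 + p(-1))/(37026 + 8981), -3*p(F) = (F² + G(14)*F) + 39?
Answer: 106198/31054725 ≈ 0.0034197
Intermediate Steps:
T = 3 (T = 58 - 55 = 3)
p(F) = -13 - F²/3 + 13*F/3 (p(F) = -((F² - 13*F) + 39)/3 = -(39 + F² - 13*F)/3 = -13 - F²/3 + 13*F/3)
P = 106198/138021 (P = (35417 + (-13 - ⅓*(-1)² + (13/3)*(-1)))/(37026 + 8981) = (35417 + (-13 - ⅓*1 - 13/3))/46007 = (35417 + (-13 - ⅓ - 13/3))*(1/46007) = (35417 - 53/3)*(1/46007) = (106198/3)*(1/46007) = 106198/138021 ≈ 0.76943)
P/(81 + 48*T) = 106198/(138021*(81 + 48*3)) = 106198/(138021*(81 + 144)) = (106198/138021)/225 = (106198/138021)*(1/225) = 106198/31054725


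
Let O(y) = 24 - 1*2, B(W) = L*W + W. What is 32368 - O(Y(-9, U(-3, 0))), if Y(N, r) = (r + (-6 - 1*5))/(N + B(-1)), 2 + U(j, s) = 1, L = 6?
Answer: 32346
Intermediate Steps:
U(j, s) = -1 (U(j, s) = -2 + 1 = -1)
B(W) = 7*W (B(W) = 6*W + W = 7*W)
Y(N, r) = (-11 + r)/(-7 + N) (Y(N, r) = (r + (-6 - 1*5))/(N + 7*(-1)) = (r + (-6 - 5))/(N - 7) = (r - 11)/(-7 + N) = (-11 + r)/(-7 + N))
O(y) = 22 (O(y) = 24 - 2 = 22)
32368 - O(Y(-9, U(-3, 0))) = 32368 - 1*22 = 32368 - 22 = 32346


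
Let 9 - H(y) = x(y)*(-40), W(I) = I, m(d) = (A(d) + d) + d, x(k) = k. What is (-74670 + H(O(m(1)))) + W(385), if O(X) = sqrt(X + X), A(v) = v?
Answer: -74276 + 40*sqrt(6) ≈ -74178.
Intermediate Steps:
m(d) = 3*d (m(d) = (d + d) + d = 2*d + d = 3*d)
O(X) = sqrt(2)*sqrt(X) (O(X) = sqrt(2*X) = sqrt(2)*sqrt(X))
H(y) = 9 + 40*y (H(y) = 9 - y*(-40) = 9 - (-40)*y = 9 + 40*y)
(-74670 + H(O(m(1)))) + W(385) = (-74670 + (9 + 40*(sqrt(2)*sqrt(3*1)))) + 385 = (-74670 + (9 + 40*(sqrt(2)*sqrt(3)))) + 385 = (-74670 + (9 + 40*sqrt(6))) + 385 = (-74661 + 40*sqrt(6)) + 385 = -74276 + 40*sqrt(6)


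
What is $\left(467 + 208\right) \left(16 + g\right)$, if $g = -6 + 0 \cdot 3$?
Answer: $6750$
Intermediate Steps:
$g = -6$ ($g = -6 + 0 = -6$)
$\left(467 + 208\right) \left(16 + g\right) = \left(467 + 208\right) \left(16 - 6\right) = 675 \cdot 10 = 6750$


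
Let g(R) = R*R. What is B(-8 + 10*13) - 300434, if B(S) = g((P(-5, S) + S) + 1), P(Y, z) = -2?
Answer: -285793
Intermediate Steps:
g(R) = R²
B(S) = (-1 + S)² (B(S) = ((-2 + S) + 1)² = (-1 + S)²)
B(-8 + 10*13) - 300434 = (-1 + (-8 + 10*13))² - 300434 = (-1 + (-8 + 130))² - 300434 = (-1 + 122)² - 300434 = 121² - 300434 = 14641 - 300434 = -285793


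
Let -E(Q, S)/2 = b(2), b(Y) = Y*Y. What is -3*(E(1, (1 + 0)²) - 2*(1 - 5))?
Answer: 0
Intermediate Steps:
b(Y) = Y²
E(Q, S) = -8 (E(Q, S) = -2*2² = -2*4 = -8)
-3*(E(1, (1 + 0)²) - 2*(1 - 5)) = -3*(-8 - 2*(1 - 5)) = -3*(-8 - 2*(-4)) = -3*(-8 + 8) = -3*0 = 0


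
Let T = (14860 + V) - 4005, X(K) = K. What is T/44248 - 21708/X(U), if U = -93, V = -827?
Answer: 80122349/342922 ≈ 233.65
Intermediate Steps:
T = 10028 (T = (14860 - 827) - 4005 = 14033 - 4005 = 10028)
T/44248 - 21708/X(U) = 10028/44248 - 21708/(-93) = 10028*(1/44248) - 21708*(-1/93) = 2507/11062 + 7236/31 = 80122349/342922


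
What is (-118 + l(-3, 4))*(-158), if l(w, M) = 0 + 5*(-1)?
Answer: 19434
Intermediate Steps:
l(w, M) = -5 (l(w, M) = 0 - 5 = -5)
(-118 + l(-3, 4))*(-158) = (-118 - 5)*(-158) = -123*(-158) = 19434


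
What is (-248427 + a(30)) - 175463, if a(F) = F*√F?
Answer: -423890 + 30*√30 ≈ -4.2373e+5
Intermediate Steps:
a(F) = F^(3/2)
(-248427 + a(30)) - 175463 = (-248427 + 30^(3/2)) - 175463 = (-248427 + 30*√30) - 175463 = -423890 + 30*√30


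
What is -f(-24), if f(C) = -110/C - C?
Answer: -343/12 ≈ -28.583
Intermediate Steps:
f(C) = -C - 110/C
-f(-24) = -(-1*(-24) - 110/(-24)) = -(24 - 110*(-1/24)) = -(24 + 55/12) = -1*343/12 = -343/12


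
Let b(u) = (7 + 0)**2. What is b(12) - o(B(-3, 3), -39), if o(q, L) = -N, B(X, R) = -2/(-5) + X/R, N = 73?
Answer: 122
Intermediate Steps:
B(X, R) = 2/5 + X/R (B(X, R) = -2*(-1/5) + X/R = 2/5 + X/R)
o(q, L) = -73 (o(q, L) = -1*73 = -73)
b(u) = 49 (b(u) = 7**2 = 49)
b(12) - o(B(-3, 3), -39) = 49 - 1*(-73) = 49 + 73 = 122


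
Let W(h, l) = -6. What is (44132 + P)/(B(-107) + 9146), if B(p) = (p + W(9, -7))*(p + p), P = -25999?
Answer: 18133/33328 ≈ 0.54408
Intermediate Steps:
B(p) = 2*p*(-6 + p) (B(p) = (p - 6)*(p + p) = (-6 + p)*(2*p) = 2*p*(-6 + p))
(44132 + P)/(B(-107) + 9146) = (44132 - 25999)/(2*(-107)*(-6 - 107) + 9146) = 18133/(2*(-107)*(-113) + 9146) = 18133/(24182 + 9146) = 18133/33328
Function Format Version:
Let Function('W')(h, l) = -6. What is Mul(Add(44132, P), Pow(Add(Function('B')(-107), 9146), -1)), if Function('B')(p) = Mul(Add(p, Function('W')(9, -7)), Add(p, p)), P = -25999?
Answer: Rational(18133, 33328) ≈ 0.54408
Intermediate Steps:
Function('B')(p) = Mul(2, p, Add(-6, p)) (Function('B')(p) = Mul(Add(p, -6), Add(p, p)) = Mul(Add(-6, p), Mul(2, p)) = Mul(2, p, Add(-6, p)))
Mul(Add(44132, P), Pow(Add(Function('B')(-107), 9146), -1)) = Mul(Add(44132, -25999), Pow(Add(Mul(2, -107, Add(-6, -107)), 9146), -1)) = Mul(18133, Pow(Add(Mul(2, -107, -113), 9146), -1)) = Mul(18133, Pow(Add(24182, 9146), -1)) = Mul(18133, Pow(33328, -1)) = Mul(18133, Rational(1, 33328)) = Rational(18133, 33328)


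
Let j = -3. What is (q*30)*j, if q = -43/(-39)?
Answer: -1290/13 ≈ -99.231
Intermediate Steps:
q = 43/39 (q = -43*(-1/39) = 43/39 ≈ 1.1026)
(q*30)*j = ((43/39)*30)*(-3) = (430/13)*(-3) = -1290/13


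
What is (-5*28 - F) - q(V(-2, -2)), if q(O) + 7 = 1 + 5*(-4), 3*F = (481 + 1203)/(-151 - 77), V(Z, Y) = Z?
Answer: -19073/171 ≈ -111.54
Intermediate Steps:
F = -421/171 (F = ((481 + 1203)/(-151 - 77))/3 = (1684/(-228))/3 = (1684*(-1/228))/3 = (⅓)*(-421/57) = -421/171 ≈ -2.4620)
q(O) = -26 (q(O) = -7 + (1 + 5*(-4)) = -7 + (1 - 20) = -7 - 19 = -26)
(-5*28 - F) - q(V(-2, -2)) = (-5*28 - 1*(-421/171)) - 1*(-26) = (-140 + 421/171) + 26 = -23519/171 + 26 = -19073/171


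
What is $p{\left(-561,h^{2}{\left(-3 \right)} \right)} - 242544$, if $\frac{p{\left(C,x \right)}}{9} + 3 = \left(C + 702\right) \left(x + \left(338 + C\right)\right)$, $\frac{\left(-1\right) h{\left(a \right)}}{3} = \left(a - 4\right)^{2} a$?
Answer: $246270831$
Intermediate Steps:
$h{\left(a \right)} = - 3 a \left(-4 + a\right)^{2}$ ($h{\left(a \right)} = - 3 \left(a - 4\right)^{2} a = - 3 \left(-4 + a\right)^{2} a = - 3 a \left(-4 + a\right)^{2}$)
$p{\left(C,x \right)} = -27 + 9 \left(702 + C\right) \left(338 + C + x\right)$ ($p{\left(C,x \right)} = -27 + 9 \left(C + 702\right) \left(x + \left(338 + C\right)\right) = -27 + 9 \left(702 + C\right) \left(338 + C + x\right)$)
$p{\left(-561,h^{2}{\left(-3 \right)} \right)} - 242544 = \left(2135457 + 9 \left(-561\right)^{2} + 6318 \left(\left(-3\right) \left(-3\right) \left(-4 - 3\right)^{2}\right)^{2} + 9360 \left(-561\right) + 9 \left(-561\right) \left(\left(-3\right) \left(-3\right) \left(-4 - 3\right)^{2}\right)^{2}\right) - 242544 = \left(2135457 + 9 \cdot 314721 + 6318 \left(\left(-3\right) \left(-3\right) \left(-7\right)^{2}\right)^{2} - 5250960 + 9 \left(-561\right) \left(\left(-3\right) \left(-3\right) \left(-7\right)^{2}\right)^{2}\right) - 242544 = \left(2135457 + 2832489 + 6318 \left(\left(-3\right) \left(-3\right) 49\right)^{2} - 5250960 + 9 \left(-561\right) \left(\left(-3\right) \left(-3\right) 49\right)^{2}\right) - 242544 = \left(2135457 + 2832489 + 6318 \cdot 441^{2} - 5250960 + 9 \left(-561\right) 441^{2}\right) - 242544 = \left(2135457 + 2832489 + 6318 \cdot 194481 - 5250960 + 9 \left(-561\right) 194481\right) - 242544 = \left(2135457 + 2832489 + 1228730958 - 5250960 - 981934569\right) - 242544 = 246513375 - 242544 = 246270831$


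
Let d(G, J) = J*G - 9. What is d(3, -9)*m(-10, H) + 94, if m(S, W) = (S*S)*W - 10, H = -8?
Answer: 29254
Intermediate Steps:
m(S, W) = -10 + W*S**2 (m(S, W) = S**2*W - 10 = W*S**2 - 10 = -10 + W*S**2)
d(G, J) = -9 + G*J (d(G, J) = G*J - 9 = -9 + G*J)
d(3, -9)*m(-10, H) + 94 = (-9 + 3*(-9))*(-10 - 8*(-10)**2) + 94 = (-9 - 27)*(-10 - 8*100) + 94 = -36*(-10 - 800) + 94 = -36*(-810) + 94 = 29160 + 94 = 29254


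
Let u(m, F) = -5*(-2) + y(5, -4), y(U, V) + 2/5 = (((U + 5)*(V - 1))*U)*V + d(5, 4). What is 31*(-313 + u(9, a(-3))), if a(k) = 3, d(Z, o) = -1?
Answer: 107818/5 ≈ 21564.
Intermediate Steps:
y(U, V) = -7/5 + U*V*(-1 + V)*(5 + U) (y(U, V) = -⅖ + ((((U + 5)*(V - 1))*U)*V - 1) = -⅖ + ((((5 + U)*(-1 + V))*U)*V - 1) = -⅖ + ((((-1 + V)*(5 + U))*U)*V - 1) = -⅖ + ((U*(-1 + V)*(5 + U))*V - 1) = -⅖ + (U*V*(-1 + V)*(5 + U) - 1) = -⅖ + (-1 + U*V*(-1 + V)*(5 + U)) = -7/5 + U*V*(-1 + V)*(5 + U))
u(m, F) = 5043/5 (u(m, F) = -5*(-2) + (-7/5 + 5²*(-4)² - 1*(-4)*5² - 5*5*(-4) + 5*5*(-4)²) = 10 + (-7/5 + 25*16 - 1*(-4)*25 + 100 + 5*5*16) = 10 + (-7/5 + 400 + 100 + 100 + 400) = 10 + 4993/5 = 5043/5)
31*(-313 + u(9, a(-3))) = 31*(-313 + 5043/5) = 31*(3478/5) = 107818/5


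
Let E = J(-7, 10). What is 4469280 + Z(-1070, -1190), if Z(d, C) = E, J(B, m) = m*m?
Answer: 4469380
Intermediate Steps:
J(B, m) = m²
E = 100 (E = 10² = 100)
Z(d, C) = 100
4469280 + Z(-1070, -1190) = 4469280 + 100 = 4469380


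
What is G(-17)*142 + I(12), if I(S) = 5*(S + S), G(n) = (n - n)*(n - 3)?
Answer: 120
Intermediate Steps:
G(n) = 0 (G(n) = 0*(-3 + n) = 0)
I(S) = 10*S (I(S) = 5*(2*S) = 10*S)
G(-17)*142 + I(12) = 0*142 + 10*12 = 0 + 120 = 120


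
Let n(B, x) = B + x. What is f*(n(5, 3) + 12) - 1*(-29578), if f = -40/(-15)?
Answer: 88894/3 ≈ 29631.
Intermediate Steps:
f = 8/3 (f = -40*(-1)/15 = -4*(-⅔) = 8/3 ≈ 2.6667)
f*(n(5, 3) + 12) - 1*(-29578) = 8*((5 + 3) + 12)/3 - 1*(-29578) = 8*(8 + 12)/3 + 29578 = (8/3)*20 + 29578 = 160/3 + 29578 = 88894/3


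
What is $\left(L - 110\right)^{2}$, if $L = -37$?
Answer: $21609$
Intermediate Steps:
$\left(L - 110\right)^{2} = \left(-37 - 110\right)^{2} = \left(-147\right)^{2} = 21609$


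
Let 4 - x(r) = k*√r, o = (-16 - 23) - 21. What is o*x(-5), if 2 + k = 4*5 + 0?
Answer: -240 + 1080*I*√5 ≈ -240.0 + 2415.0*I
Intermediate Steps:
k = 18 (k = -2 + (4*5 + 0) = -2 + (20 + 0) = -2 + 20 = 18)
o = -60 (o = -39 - 21 = -60)
x(r) = 4 - 18*√r
o*x(-5) = -60*(4 - 18*I*√5) = -240 + 1080*I*√5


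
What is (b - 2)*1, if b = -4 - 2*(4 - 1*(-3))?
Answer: -20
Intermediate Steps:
b = -18 (b = -4 - 2*(4 + 3) = -4 - 2*7 = -4 - 14 = -18)
(b - 2)*1 = (-18 - 2)*1 = -20*1 = -20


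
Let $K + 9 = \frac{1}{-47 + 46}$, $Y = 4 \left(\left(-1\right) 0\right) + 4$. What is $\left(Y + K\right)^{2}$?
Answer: $36$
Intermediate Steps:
$Y = 4$ ($Y = 4 \cdot 0 + 4 = 0 + 4 = 4$)
$K = -10$ ($K = -9 + \frac{1}{-47 + 46} = -9 + \frac{1}{-1} = -9 - 1 = -10$)
$\left(Y + K\right)^{2} = \left(4 - 10\right)^{2} = \left(-6\right)^{2} = 36$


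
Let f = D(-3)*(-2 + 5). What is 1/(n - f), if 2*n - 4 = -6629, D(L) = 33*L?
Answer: -2/6031 ≈ -0.00033162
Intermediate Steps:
n = -6625/2 (n = 2 + (½)*(-6629) = 2 - 6629/2 = -6625/2 ≈ -3312.5)
f = -297 (f = (33*(-3))*(-2 + 5) = -99*3 = -297)
1/(n - f) = 1/(-6625/2 - 1*(-297)) = 1/(-6625/2 + 297) = 1/(-6031/2) = -2/6031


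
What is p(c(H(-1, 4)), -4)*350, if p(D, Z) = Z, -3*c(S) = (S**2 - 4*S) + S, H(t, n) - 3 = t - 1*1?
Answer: -1400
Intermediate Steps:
H(t, n) = 2 + t (H(t, n) = 3 + (t - 1*1) = 3 + (t - 1) = 3 + (-1 + t) = 2 + t)
c(S) = S - S**2/3 (c(S) = -((S**2 - 4*S) + S)/3 = -(S**2 - 3*S)/3 = S - S**2/3)
p(c(H(-1, 4)), -4)*350 = -4*350 = -1400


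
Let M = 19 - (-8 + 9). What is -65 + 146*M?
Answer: 2563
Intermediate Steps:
M = 18 (M = 19 - 1*1 = 19 - 1 = 18)
-65 + 146*M = -65 + 146*18 = -65 + 2628 = 2563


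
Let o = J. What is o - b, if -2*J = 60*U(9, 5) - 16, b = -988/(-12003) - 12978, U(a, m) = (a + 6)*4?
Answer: 134264570/12003 ≈ 11186.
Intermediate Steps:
U(a, m) = 24 + 4*a (U(a, m) = (6 + a)*4 = 24 + 4*a)
b = -155773946/12003 (b = -988*(-1/12003) - 12978 = 988/12003 - 12978 = -155773946/12003 ≈ -12978.)
J = -1792 (J = -(60*(24 + 4*9) - 16)/2 = -(60*(24 + 36) - 16)/2 = -(60*60 - 16)/2 = -(3600 - 16)/2 = -1/2*3584 = -1792)
o = -1792
o - b = -1792 - 1*(-155773946/12003) = -1792 + 155773946/12003 = 134264570/12003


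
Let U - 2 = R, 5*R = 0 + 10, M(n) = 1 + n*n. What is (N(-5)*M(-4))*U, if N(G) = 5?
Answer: 340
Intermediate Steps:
M(n) = 1 + n²
R = 2 (R = (0 + 10)/5 = (⅕)*10 = 2)
U = 4 (U = 2 + 2 = 4)
(N(-5)*M(-4))*U = (5*(1 + (-4)²))*4 = (5*(1 + 16))*4 = (5*17)*4 = 85*4 = 340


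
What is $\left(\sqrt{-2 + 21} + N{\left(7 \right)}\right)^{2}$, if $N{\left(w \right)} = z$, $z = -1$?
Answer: $\left(1 - \sqrt{19}\right)^{2} \approx 11.282$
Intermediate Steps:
$N{\left(w \right)} = -1$
$\left(\sqrt{-2 + 21} + N{\left(7 \right)}\right)^{2} = \left(\sqrt{-2 + 21} - 1\right)^{2} = \left(\sqrt{19} - 1\right)^{2} = \left(-1 + \sqrt{19}\right)^{2}$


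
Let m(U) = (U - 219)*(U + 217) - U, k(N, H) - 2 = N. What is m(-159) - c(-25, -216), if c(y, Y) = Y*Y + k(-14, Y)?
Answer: -68409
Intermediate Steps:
k(N, H) = 2 + N
m(U) = -U + (-219 + U)*(217 + U) (m(U) = (-219 + U)*(217 + U) - U = -U + (-219 + U)*(217 + U))
c(y, Y) = -12 + Y² (c(y, Y) = Y*Y + (2 - 14) = Y² - 12 = -12 + Y²)
m(-159) - c(-25, -216) = (-47523 + (-159)² - 3*(-159)) - (-12 + (-216)²) = (-47523 + 25281 + 477) - (-12 + 46656) = -21765 - 1*46644 = -21765 - 46644 = -68409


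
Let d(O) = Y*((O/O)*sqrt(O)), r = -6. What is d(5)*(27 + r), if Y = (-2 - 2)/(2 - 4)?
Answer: 42*sqrt(5) ≈ 93.915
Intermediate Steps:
Y = 2 (Y = -4/(-2) = -4*(-1/2) = 2)
d(O) = 2*sqrt(O) (d(O) = 2*((O/O)*sqrt(O)) = 2*(1*sqrt(O)) = 2*sqrt(O))
d(5)*(27 + r) = (2*sqrt(5))*(27 - 6) = (2*sqrt(5))*21 = 42*sqrt(5)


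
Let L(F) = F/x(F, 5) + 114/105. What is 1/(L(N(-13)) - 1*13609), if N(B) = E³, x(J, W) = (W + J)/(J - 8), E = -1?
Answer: -140/1904793 ≈ -7.3499e-5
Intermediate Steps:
x(J, W) = (J + W)/(-8 + J)
N(B) = -1 (N(B) = (-1)³ = -1)
L(F) = 38/35 + F*(-8 + F)/(5 + F) (L(F) = F/(((F + 5)/(-8 + F))) + 114/105 = F/(((5 + F)/(-8 + F))) + 114*(1/105) = F*((-8 + F)/(5 + F)) + 38/35 = F*(-8 + F)/(5 + F) + 38/35 = 38/35 + F*(-8 + F)/(5 + F))
1/(L(N(-13)) - 1*13609) = 1/((190 - 242*(-1) + 35*(-1)²)/(35*(5 - 1)) - 1*13609) = 1/((1/35)*(190 + 242 + 35*1)/4 - 13609) = 1/((1/35)*(¼)*(190 + 242 + 35) - 13609) = 1/((1/35)*(¼)*467 - 13609) = 1/(467/140 - 13609) = 1/(-1904793/140) = -140/1904793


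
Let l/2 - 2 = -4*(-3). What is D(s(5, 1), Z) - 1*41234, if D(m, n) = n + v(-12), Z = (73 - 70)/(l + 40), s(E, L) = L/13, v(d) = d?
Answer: -2804725/68 ≈ -41246.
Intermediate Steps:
l = 28 (l = 4 + 2*(-4*(-3)) = 4 + 2*12 = 4 + 24 = 28)
s(E, L) = L/13 (s(E, L) = L*(1/13) = L/13)
Z = 3/68 (Z = (73 - 70)/(28 + 40) = 3/68 ≈ 0.044118)
D(m, n) = -12 + n (D(m, n) = n - 12 = -12 + n)
D(s(5, 1), Z) - 1*41234 = (-12 + 3/68) - 1*41234 = -813/68 - 41234 = -2804725/68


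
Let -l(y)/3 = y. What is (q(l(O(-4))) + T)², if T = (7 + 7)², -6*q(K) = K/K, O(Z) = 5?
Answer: 1380625/36 ≈ 38351.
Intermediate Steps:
l(y) = -3*y
q(K) = -⅙ (q(K) = -K/(6*K) = -⅙*1 = -⅙)
T = 196 (T = 14² = 196)
(q(l(O(-4))) + T)² = (-⅙ + 196)² = (1175/6)² = 1380625/36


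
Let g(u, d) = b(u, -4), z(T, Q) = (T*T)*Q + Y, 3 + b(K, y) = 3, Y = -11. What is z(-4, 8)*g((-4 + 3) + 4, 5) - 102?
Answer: -102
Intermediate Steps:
b(K, y) = 0 (b(K, y) = -3 + 3 = 0)
z(T, Q) = -11 + Q*T**2 (z(T, Q) = (T*T)*Q - 11 = T**2*Q - 11 = Q*T**2 - 11 = -11 + Q*T**2)
g(u, d) = 0
z(-4, 8)*g((-4 + 3) + 4, 5) - 102 = (-11 + 8*(-4)**2)*0 - 102 = (-11 + 8*16)*0 - 102 = (-11 + 128)*0 - 102 = 117*0 - 102 = 0 - 102 = -102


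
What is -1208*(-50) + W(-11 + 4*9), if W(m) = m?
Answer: 60425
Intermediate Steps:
-1208*(-50) + W(-11 + 4*9) = -1208*(-50) + (-11 + 4*9) = 60400 + (-11 + 36) = 60400 + 25 = 60425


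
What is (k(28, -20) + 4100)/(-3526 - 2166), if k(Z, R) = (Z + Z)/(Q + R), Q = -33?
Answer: -54311/75419 ≈ -0.72012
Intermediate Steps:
k(Z, R) = 2*Z/(-33 + R) (k(Z, R) = (Z + Z)/(-33 + R) = (2*Z)/(-33 + R) = 2*Z/(-33 + R))
(k(28, -20) + 4100)/(-3526 - 2166) = (2*28/(-33 - 20) + 4100)/(-3526 - 2166) = (2*28/(-53) + 4100)/(-5692) = (2*28*(-1/53) + 4100)*(-1/5692) = (-56/53 + 4100)*(-1/5692) = (217244/53)*(-1/5692) = -54311/75419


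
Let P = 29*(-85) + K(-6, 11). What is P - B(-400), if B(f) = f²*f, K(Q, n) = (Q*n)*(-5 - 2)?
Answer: 63997997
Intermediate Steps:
K(Q, n) = -7*Q*n (K(Q, n) = (Q*n)*(-7) = -7*Q*n)
P = -2003 (P = 29*(-85) - 7*(-6)*11 = -2465 + 462 = -2003)
B(f) = f³
P - B(-400) = -2003 - 1*(-400)³ = -2003 - 1*(-64000000) = -2003 + 64000000 = 63997997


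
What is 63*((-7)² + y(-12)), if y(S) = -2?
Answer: 2961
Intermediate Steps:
63*((-7)² + y(-12)) = 63*((-7)² - 2) = 63*(49 - 2) = 63*47 = 2961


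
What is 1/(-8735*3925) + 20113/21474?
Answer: 689571669401/736233405750 ≈ 0.93662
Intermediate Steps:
1/(-8735*3925) + 20113/21474 = -1/8735*1/3925 + 20113*(1/21474) = -1/34284875 + 20113/21474 = 689571669401/736233405750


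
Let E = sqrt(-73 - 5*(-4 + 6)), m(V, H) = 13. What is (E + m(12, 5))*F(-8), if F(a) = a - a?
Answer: 0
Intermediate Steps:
F(a) = 0
E = I*sqrt(83) (E = sqrt(-73 - 5*2) = sqrt(-73 - 10) = sqrt(-83) = I*sqrt(83) ≈ 9.1104*I)
(E + m(12, 5))*F(-8) = (I*sqrt(83) + 13)*0 = (13 + I*sqrt(83))*0 = 0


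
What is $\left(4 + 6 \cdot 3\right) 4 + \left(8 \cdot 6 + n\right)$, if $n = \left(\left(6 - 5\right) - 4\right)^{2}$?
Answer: $145$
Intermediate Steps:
$n = 9$ ($n = \left(1 - 4\right)^{2} = \left(-3\right)^{2} = 9$)
$\left(4 + 6 \cdot 3\right) 4 + \left(8 \cdot 6 + n\right) = \left(4 + 6 \cdot 3\right) 4 + \left(8 \cdot 6 + 9\right) = \left(4 + 18\right) 4 + \left(48 + 9\right) = 22 \cdot 4 + 57 = 88 + 57 = 145$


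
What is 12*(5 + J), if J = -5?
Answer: 0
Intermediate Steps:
12*(5 + J) = 12*(5 - 5) = 12*0 = 0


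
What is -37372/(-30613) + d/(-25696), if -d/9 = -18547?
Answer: -377245717/71511968 ≈ -5.2753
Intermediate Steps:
d = 166923 (d = -9*(-18547) = 166923)
-37372/(-30613) + d/(-25696) = -37372/(-30613) + 166923/(-25696) = -37372*(-1/30613) + 166923*(-1/25696) = 37372/30613 - 166923/25696 = -377245717/71511968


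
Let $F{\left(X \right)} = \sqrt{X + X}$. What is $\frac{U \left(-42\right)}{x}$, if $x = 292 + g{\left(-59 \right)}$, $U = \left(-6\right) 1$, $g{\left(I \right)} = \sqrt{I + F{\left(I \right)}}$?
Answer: $\frac{252}{292 + \sqrt{-59 + i \sqrt{118}}} \approx 0.86034 - 0.022672 i$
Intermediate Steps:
$F{\left(X \right)} = \sqrt{2} \sqrt{X}$ ($F{\left(X \right)} = \sqrt{2 X} = \sqrt{2} \sqrt{X}$)
$g{\left(I \right)} = \sqrt{I + \sqrt{2} \sqrt{I}}$
$U = -6$
$x = 292 + \sqrt{-59 + i \sqrt{118}}$ ($x = 292 + \sqrt{-59 + \sqrt{2} \sqrt{-59}} = 292 + \sqrt{-59 + \sqrt{2} i \sqrt{59}} = 292 + \sqrt{-59 + i \sqrt{118}} \approx 292.7 + 7.7134 i$)
$\frac{U \left(-42\right)}{x} = \frac{\left(-6\right) \left(-42\right)}{292 + \sqrt{-59 + i \sqrt{118}}} = \frac{252}{292 + \sqrt{-59 + i \sqrt{118}}}$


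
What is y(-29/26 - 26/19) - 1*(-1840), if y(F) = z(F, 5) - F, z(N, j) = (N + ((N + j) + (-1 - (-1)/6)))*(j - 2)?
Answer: 454500/247 ≈ 1840.1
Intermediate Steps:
z(N, j) = (-2 + j)*(-⅚ + j + 2*N) (z(N, j) = (N + ((N + j) + (-1 - (-1)/6)))*(-2 + j) = (N + ((N + j) + (-1 - 1*(-⅙))))*(-2 + j) = (N + ((N + j) + (-1 + ⅙)))*(-2 + j) = (N + ((N + j) - ⅚))*(-2 + j) = (N + (-⅚ + N + j))*(-2 + j) = (-⅚ + j + 2*N)*(-2 + j) = (-2 + j)*(-⅚ + j + 2*N))
y(F) = 25/2 + 5*F (y(F) = (5/3 + 5² - 4*F - 17/6*5 + 2*F*5) - F = (5/3 + 25 - 4*F - 85/6 + 10*F) - F = (25/2 + 6*F) - F = 25/2 + 5*F)
y(-29/26 - 26/19) - 1*(-1840) = (25/2 + 5*(-29/26 - 26/19)) - 1*(-1840) = (25/2 + 5*(-29*1/26 - 26*1/19)) + 1840 = (25/2 + 5*(-29/26 - 26/19)) + 1840 = (25/2 + 5*(-1227/494)) + 1840 = (25/2 - 6135/494) + 1840 = 20/247 + 1840 = 454500/247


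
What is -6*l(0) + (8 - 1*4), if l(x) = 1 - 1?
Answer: 4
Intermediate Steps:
l(x) = 0
-6*l(0) + (8 - 1*4) = -6*0 + (8 - 1*4) = 0 + (8 - 4) = 0 + 4 = 4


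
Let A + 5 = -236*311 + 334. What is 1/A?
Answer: -1/73067 ≈ -1.3686e-5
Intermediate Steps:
A = -73067 (A = -5 + (-236*311 + 334) = -5 + (-73396 + 334) = -5 - 73062 = -73067)
1/A = 1/(-73067) = -1/73067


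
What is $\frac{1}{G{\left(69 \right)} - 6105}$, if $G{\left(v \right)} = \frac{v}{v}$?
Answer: $- \frac{1}{6104} \approx -0.00016383$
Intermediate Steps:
$G{\left(v \right)} = 1$
$\frac{1}{G{\left(69 \right)} - 6105} = \frac{1}{1 - 6105} = \frac{1}{-6104} = - \frac{1}{6104}$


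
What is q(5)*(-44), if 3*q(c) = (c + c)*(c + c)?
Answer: -4400/3 ≈ -1466.7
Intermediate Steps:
q(c) = 4*c²/3 (q(c) = ((c + c)*(c + c))/3 = ((2*c)*(2*c))/3 = (4*c²)/3 = 4*c²/3)
q(5)*(-44) = ((4/3)*5²)*(-44) = ((4/3)*25)*(-44) = (100/3)*(-44) = -4400/3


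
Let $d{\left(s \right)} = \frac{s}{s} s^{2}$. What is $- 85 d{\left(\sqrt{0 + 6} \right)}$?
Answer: $-510$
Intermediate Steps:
$d{\left(s \right)} = s^{2}$ ($d{\left(s \right)} = 1 s^{2} = s^{2}$)
$- 85 d{\left(\sqrt{0 + 6} \right)} = - 85 \left(\sqrt{0 + 6}\right)^{2} = - 85 \left(\sqrt{6}\right)^{2} = \left(-85\right) 6 = -510$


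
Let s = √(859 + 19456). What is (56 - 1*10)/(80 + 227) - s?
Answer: 46/307 - √20315 ≈ -142.38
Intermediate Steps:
s = √20315 ≈ 142.53
(56 - 1*10)/(80 + 227) - s = (56 - 1*10)/(80 + 227) - √20315 = (56 - 10)/307 - √20315 = (1/307)*46 - √20315 = 46/307 - √20315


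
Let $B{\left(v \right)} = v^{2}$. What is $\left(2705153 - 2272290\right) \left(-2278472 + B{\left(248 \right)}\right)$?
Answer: $-959643419384$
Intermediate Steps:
$\left(2705153 - 2272290\right) \left(-2278472 + B{\left(248 \right)}\right) = \left(2705153 - 2272290\right) \left(-2278472 + 248^{2}\right) = 432863 \left(-2278472 + 61504\right) = 432863 \left(-2216968\right) = -959643419384$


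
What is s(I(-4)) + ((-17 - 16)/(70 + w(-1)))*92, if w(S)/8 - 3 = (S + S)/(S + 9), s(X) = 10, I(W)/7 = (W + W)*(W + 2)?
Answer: -23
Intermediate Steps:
I(W) = 14*W*(2 + W) (I(W) = 7*((W + W)*(W + 2)) = 7*((2*W)*(2 + W)) = 7*(2*W*(2 + W)) = 14*W*(2 + W))
w(S) = 24 + 16*S/(9 + S) (w(S) = 24 + 8*((S + S)/(S + 9)) = 24 + 8*((2*S)/(9 + S)) = 24 + 8*(2*S/(9 + S)) = 24 + 16*S/(9 + S))
s(I(-4)) + ((-17 - 16)/(70 + w(-1)))*92 = 10 + ((-17 - 16)/(70 + 8*(27 + 5*(-1))/(9 - 1)))*92 = 10 - 33/(70 + 8*(27 - 5)/8)*92 = 10 - 33/(70 + 8*(1/8)*22)*92 = 10 - 33/(70 + 22)*92 = 10 - 33/92*92 = 10 - 33 = -23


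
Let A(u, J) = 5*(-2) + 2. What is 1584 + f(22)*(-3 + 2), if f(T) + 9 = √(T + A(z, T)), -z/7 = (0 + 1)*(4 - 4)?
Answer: 1593 - √14 ≈ 1589.3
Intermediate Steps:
z = 0 (z = -7*(0 + 1)*(4 - 4) = -7*0 = 0)
A(u, J) = -8 (A(u, J) = -10 + 2 = -8)
f(T) = -9 + √(-8 + T) (f(T) = -9 + √(T - 8) = -9 + √(-8 + T))
1584 + f(22)*(-3 + 2) = 1584 + (-9 + √(-8 + 22))*(-3 + 2) = 1584 + (-9 + √14)*(-1) = 1584 + (9 - √14) = 1593 - √14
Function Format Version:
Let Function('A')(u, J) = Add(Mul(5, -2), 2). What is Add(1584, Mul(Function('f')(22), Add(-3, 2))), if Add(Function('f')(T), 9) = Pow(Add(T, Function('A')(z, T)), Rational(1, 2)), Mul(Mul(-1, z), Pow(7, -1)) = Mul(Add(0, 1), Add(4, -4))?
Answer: Add(1593, Mul(-1, Pow(14, Rational(1, 2)))) ≈ 1589.3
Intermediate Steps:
z = 0 (z = Mul(-7, Mul(Add(0, 1), Add(4, -4))) = Mul(-7, Mul(1, 0)) = Mul(-7, 0) = 0)
Function('A')(u, J) = -8 (Function('A')(u, J) = Add(-10, 2) = -8)
Function('f')(T) = Add(-9, Pow(Add(-8, T), Rational(1, 2))) (Function('f')(T) = Add(-9, Pow(Add(T, -8), Rational(1, 2))) = Add(-9, Pow(Add(-8, T), Rational(1, 2))))
Add(1584, Mul(Function('f')(22), Add(-3, 2))) = Add(1584, Mul(Add(-9, Pow(Add(-8, 22), Rational(1, 2))), Add(-3, 2))) = Add(1584, Mul(Add(-9, Pow(14, Rational(1, 2))), -1)) = Add(1584, Add(9, Mul(-1, Pow(14, Rational(1, 2))))) = Add(1593, Mul(-1, Pow(14, Rational(1, 2))))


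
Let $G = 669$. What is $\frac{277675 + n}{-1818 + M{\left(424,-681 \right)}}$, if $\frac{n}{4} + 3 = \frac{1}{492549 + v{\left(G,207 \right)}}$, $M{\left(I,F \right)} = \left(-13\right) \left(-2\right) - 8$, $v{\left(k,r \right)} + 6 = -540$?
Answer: $- \frac{136611028993}{885605400} \approx -154.26$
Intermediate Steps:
$v{\left(k,r \right)} = -546$ ($v{\left(k,r \right)} = -6 - 540 = -546$)
$M{\left(I,F \right)} = 18$ ($M{\left(I,F \right)} = 26 - 8 = 18$)
$n = - \frac{5904032}{492003}$ ($n = -12 + \frac{4}{492549 - 546} = -12 + \frac{4}{492003} = - \frac{5904032}{492003} \approx -12.0$)
$\frac{277675 + n}{-1818 + M{\left(424,-681 \right)}} = \frac{277675 - \frac{5904032}{492003}}{-1818 + 18} = \frac{136611028993}{492003 \left(-1800\right)} = \frac{136611028993}{492003} \left(- \frac{1}{1800}\right) = - \frac{136611028993}{885605400}$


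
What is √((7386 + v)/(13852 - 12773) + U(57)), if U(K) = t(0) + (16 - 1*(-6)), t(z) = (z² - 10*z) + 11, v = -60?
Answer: √46324707/1079 ≈ 6.3079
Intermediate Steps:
t(z) = 11 + z² - 10*z
U(K) = 33 (U(K) = (11 + 0² - 10*0) + (16 - 1*(-6)) = (11 + 0 + 0) + (16 + 6) = 11 + 22 = 33)
√((7386 + v)/(13852 - 12773) + U(57)) = √((7386 - 60)/(13852 - 12773) + 33) = √(7326/1079 + 33) = √(42933/1079) = √46324707/1079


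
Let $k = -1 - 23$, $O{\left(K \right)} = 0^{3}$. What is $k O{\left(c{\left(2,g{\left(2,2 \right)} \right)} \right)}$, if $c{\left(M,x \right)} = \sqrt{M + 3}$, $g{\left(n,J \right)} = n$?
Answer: $0$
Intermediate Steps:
$c{\left(M,x \right)} = \sqrt{3 + M}$
$O{\left(K \right)} = 0$
$k = -24$
$k O{\left(c{\left(2,g{\left(2,2 \right)} \right)} \right)} = \left(-24\right) 0 = 0$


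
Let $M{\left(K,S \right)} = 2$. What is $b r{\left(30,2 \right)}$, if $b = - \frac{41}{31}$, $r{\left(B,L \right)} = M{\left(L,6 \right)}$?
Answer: $- \frac{82}{31} \approx -2.6452$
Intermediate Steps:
$r{\left(B,L \right)} = 2$
$b = - \frac{41}{31}$ ($b = \left(-41\right) \frac{1}{31} = - \frac{41}{31} \approx -1.3226$)
$b r{\left(30,2 \right)} = \left(- \frac{41}{31}\right) 2 = - \frac{82}{31}$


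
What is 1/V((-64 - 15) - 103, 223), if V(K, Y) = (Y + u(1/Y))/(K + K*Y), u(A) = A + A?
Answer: -9091264/49731 ≈ -182.81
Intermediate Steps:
u(A) = 2*A
V(K, Y) = (Y + 2/Y)/(K + K*Y)
1/V((-64 - 15) - 103, 223) = 1/((2 + 223**2)/((-64 - 15) - 103*223*(1 + 223))) = 1/((1/223)*(2 + 49729)/(-79 - 103*224)) = 1/((1/223)*(1/224)*49731/(-182)) = 1/(-1/182*1/223*1/224*49731) = 1/(-49731/9091264) = -9091264/49731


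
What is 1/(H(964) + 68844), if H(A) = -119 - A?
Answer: 1/67761 ≈ 1.4758e-5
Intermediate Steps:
1/(H(964) + 68844) = 1/((-119 - 1*964) + 68844) = 1/((-119 - 964) + 68844) = 1/(-1083 + 68844) = 1/67761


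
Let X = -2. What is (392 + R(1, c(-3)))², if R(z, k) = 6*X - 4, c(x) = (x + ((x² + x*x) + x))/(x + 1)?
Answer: 141376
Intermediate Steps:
c(x) = (2*x + 2*x²)/(1 + x) (c(x) = (x + ((x² + x²) + x))/(1 + x) = (x + (2*x² + x))/(1 + x) = (x + (x + 2*x²))/(1 + x) = (2*x + 2*x²)/(1 + x))
R(z, k) = -16 (R(z, k) = 6*(-2) - 4 = -12 - 4 = -16)
(392 + R(1, c(-3)))² = (392 - 16)² = 376² = 141376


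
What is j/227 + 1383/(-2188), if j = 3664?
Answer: 7702891/496676 ≈ 15.509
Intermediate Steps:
j/227 + 1383/(-2188) = 3664/227 + 1383/(-2188) = 3664*(1/227) + 1383*(-1/2188) = 3664/227 - 1383/2188 = 7702891/496676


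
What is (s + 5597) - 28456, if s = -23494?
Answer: -46353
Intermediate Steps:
(s + 5597) - 28456 = (-23494 + 5597) - 28456 = -17897 - 28456 = -46353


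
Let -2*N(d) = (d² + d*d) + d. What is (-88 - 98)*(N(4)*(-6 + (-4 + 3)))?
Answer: -23436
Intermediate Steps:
N(d) = -d² - d/2 (N(d) = -((d² + d*d) + d)/2 = -((d² + d²) + d)/2 = -(2*d² + d)/2 = -(d + 2*d²)/2 = -d² - d/2)
(-88 - 98)*(N(4)*(-6 + (-4 + 3))) = (-88 - 98)*((-1*4*(½ + 4))*(-6 + (-4 + 3))) = -186*(-1*4*9/2)*(-6 - 1) = -(-3348)*(-7) = -186*126 = -23436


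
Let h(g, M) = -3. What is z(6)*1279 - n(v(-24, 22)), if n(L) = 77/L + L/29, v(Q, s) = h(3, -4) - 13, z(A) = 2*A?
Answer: 7123961/464 ≈ 15353.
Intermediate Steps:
v(Q, s) = -16 (v(Q, s) = -3 - 13 = -16)
n(L) = 77/L + L/29 (n(L) = 77/L + L*(1/29) = 77/L + L/29)
z(6)*1279 - n(v(-24, 22)) = (2*6)*1279 - (77/(-16) + (1/29)*(-16)) = 12*1279 - (77*(-1/16) - 16/29) = 15348 - (-77/16 - 16/29) = 15348 - 1*(-2489/464) = 15348 + 2489/464 = 7123961/464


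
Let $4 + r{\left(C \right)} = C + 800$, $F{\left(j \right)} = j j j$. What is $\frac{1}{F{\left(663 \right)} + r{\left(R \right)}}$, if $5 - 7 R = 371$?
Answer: $\frac{7}{2040044935} \approx 3.4313 \cdot 10^{-9}$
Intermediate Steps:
$R = - \frac{366}{7}$ ($R = \frac{5}{7} - 53 = - \frac{366}{7} \approx -52.286$)
$F{\left(j \right)} = j^{3}$ ($F{\left(j \right)} = j^{2} j = j^{3}$)
$r{\left(C \right)} = 796 + C$ ($r{\left(C \right)} = -4 + \left(C + 800\right) = -4 + \left(800 + C\right) = 796 + C$)
$\frac{1}{F{\left(663 \right)} + r{\left(R \right)}} = \frac{1}{663^{3} + \left(796 - \frac{366}{7}\right)} = \frac{1}{291434247 + \frac{5206}{7}} = \frac{1}{\frac{2040044935}{7}} = \frac{7}{2040044935}$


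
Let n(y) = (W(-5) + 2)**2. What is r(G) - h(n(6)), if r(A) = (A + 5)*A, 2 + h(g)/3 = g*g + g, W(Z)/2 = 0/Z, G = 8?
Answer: 50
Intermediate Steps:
W(Z) = 0 (W(Z) = 2*(0/Z) = 2*0 = 0)
n(y) = 4 (n(y) = (0 + 2)**2 = 2**2 = 4)
h(g) = -6 + 3*g + 3*g**2 (h(g) = -6 + 3*(g*g + g) = -6 + 3*(g**2 + g) = -6 + 3*(g + g**2) = -6 + (3*g + 3*g**2) = -6 + 3*g + 3*g**2)
r(A) = A*(5 + A) (r(A) = (5 + A)*A = A*(5 + A))
r(G) - h(n(6)) = 8*(5 + 8) - (-6 + 3*4 + 3*4**2) = 8*13 - (-6 + 12 + 3*16) = 104 - (-6 + 12 + 48) = 104 - 1*54 = 104 - 54 = 50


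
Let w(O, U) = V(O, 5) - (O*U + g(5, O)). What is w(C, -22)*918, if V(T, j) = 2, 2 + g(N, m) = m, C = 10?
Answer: 196452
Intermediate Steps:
g(N, m) = -2 + m
w(O, U) = 4 - O - O*U (w(O, U) = 2 - (O*U + (-2 + O)) = 2 - (-2 + O + O*U) = 2 + (2 - O - O*U) = 4 - O - O*U)
w(C, -22)*918 = (4 - 1*10 - 1*10*(-22))*918 = (4 - 10 + 220)*918 = 214*918 = 196452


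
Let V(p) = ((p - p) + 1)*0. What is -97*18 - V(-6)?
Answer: -1746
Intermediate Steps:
V(p) = 0 (V(p) = (0 + 1)*0 = 1*0 = 0)
-97*18 - V(-6) = -97*18 - 1*0 = -1746 + 0 = -1746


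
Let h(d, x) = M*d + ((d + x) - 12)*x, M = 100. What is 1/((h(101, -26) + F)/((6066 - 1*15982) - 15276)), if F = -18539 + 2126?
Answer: 25192/7951 ≈ 3.1684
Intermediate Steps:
F = -16413
h(d, x) = 100*d + x*(-12 + d + x) (h(d, x) = 100*d + ((d + x) - 12)*x = 100*d + (-12 + d + x)*x = 100*d + x*(-12 + d + x))
1/((h(101, -26) + F)/((6066 - 1*15982) - 15276)) = 1/((((-26)² - 12*(-26) + 100*101 + 101*(-26)) - 16413)/((6066 - 1*15982) - 15276)) = 1/(((676 + 312 + 10100 - 2626) - 16413)/((6066 - 15982) - 15276)) = 1/((8462 - 16413)/(-9916 - 15276)) = 1/(-7951/(-25192)) = 1/(-7951*(-1/25192)) = 1/(7951/25192) = 25192/7951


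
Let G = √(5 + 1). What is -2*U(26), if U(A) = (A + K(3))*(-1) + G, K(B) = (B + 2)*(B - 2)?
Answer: 62 - 2*√6 ≈ 57.101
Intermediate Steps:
K(B) = (-2 + B)*(2 + B) (K(B) = (2 + B)*(-2 + B) = (-2 + B)*(2 + B))
G = √6 ≈ 2.4495
U(A) = -5 + √6 - A (U(A) = (A + (-4 + 3²))*(-1) + √6 = (A + (-4 + 9))*(-1) + √6 = (A + 5)*(-1) + √6 = (5 + A)*(-1) + √6 = (-5 - A) + √6 = -5 + √6 - A)
-2*U(26) = -2*(-5 + √6 - 1*26) = -2*(-5 + √6 - 26) = -2*(-31 + √6) = 62 - 2*√6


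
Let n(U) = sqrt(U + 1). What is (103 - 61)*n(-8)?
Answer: 42*I*sqrt(7) ≈ 111.12*I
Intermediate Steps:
n(U) = sqrt(1 + U)
(103 - 61)*n(-8) = (103 - 61)*sqrt(1 - 8) = 42*sqrt(-7) = 42*(I*sqrt(7)) = 42*I*sqrt(7)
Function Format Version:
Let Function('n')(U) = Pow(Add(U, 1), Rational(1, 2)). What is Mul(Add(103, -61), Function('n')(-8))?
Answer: Mul(42, I, Pow(7, Rational(1, 2))) ≈ Mul(111.12, I)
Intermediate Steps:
Function('n')(U) = Pow(Add(1, U), Rational(1, 2))
Mul(Add(103, -61), Function('n')(-8)) = Mul(Add(103, -61), Pow(Add(1, -8), Rational(1, 2))) = Mul(42, Pow(-7, Rational(1, 2))) = Mul(42, Mul(I, Pow(7, Rational(1, 2)))) = Mul(42, I, Pow(7, Rational(1, 2)))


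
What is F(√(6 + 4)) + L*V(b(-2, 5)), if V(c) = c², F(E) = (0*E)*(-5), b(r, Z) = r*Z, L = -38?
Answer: -3800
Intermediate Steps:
b(r, Z) = Z*r
F(E) = 0 (F(E) = 0*(-5) = 0)
F(√(6 + 4)) + L*V(b(-2, 5)) = 0 - 38*(5*(-2))² = 0 - 38*(-10)² = 0 - 38*100 = 0 - 3800 = -3800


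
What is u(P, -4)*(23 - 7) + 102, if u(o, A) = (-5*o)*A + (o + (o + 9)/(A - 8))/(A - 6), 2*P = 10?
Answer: 25438/15 ≈ 1695.9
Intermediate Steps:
P = 5 (P = (½)*10 = 5)
u(o, A) = (o + (9 + o)/(-8 + A))/(-6 + A) - 5*A*o (u(o, A) = -5*A*o + (o + (9 + o)/(-8 + A))/(-6 + A) = (o + (9 + o)/(-8 + A))/(-6 + A) - 5*A*o)
u(P, -4)*(23 - 7) + 102 = ((9 - 7*5 - 239*(-4)*5 - 5*5*(-4)³ + 70*5*(-4)²)/(48 + (-4)² - 14*(-4)))*(23 - 7) + 102 = ((9 - 35 + 4780 - 5*5*(-64) + 70*5*16)/(48 + 16 + 56))*16 + 102 = ((9 - 35 + 4780 + 1600 + 5600)/120)*16 + 102 = ((1/120)*11954)*16 + 102 = (5977/60)*16 + 102 = 23908/15 + 102 = 25438/15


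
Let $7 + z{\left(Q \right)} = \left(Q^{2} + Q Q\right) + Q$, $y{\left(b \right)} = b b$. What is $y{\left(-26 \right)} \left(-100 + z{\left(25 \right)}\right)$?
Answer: $789568$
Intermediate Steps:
$y{\left(b \right)} = b^{2}$
$z{\left(Q \right)} = -7 + Q + 2 Q^{2}$ ($z{\left(Q \right)} = -7 + \left(\left(Q^{2} + Q Q\right) + Q\right) = -7 + \left(\left(Q^{2} + Q^{2}\right) + Q\right) = -7 + \left(2 Q^{2} + Q\right) = -7 + \left(Q + 2 Q^{2}\right) = -7 + Q + 2 Q^{2}$)
$y{\left(-26 \right)} \left(-100 + z{\left(25 \right)}\right) = \left(-26\right)^{2} \left(-100 + \left(-7 + 25 + 2 \cdot 25^{2}\right)\right) = 676 \left(-100 + \left(-7 + 25 + 2 \cdot 625\right)\right) = 676 \left(-100 + \left(-7 + 25 + 1250\right)\right) = 676 \left(-100 + 1268\right) = 676 \cdot 1168 = 789568$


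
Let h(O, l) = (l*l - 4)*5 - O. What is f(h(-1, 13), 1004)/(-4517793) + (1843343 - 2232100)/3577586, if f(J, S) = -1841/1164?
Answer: -146025296150467/1343820788405748 ≈ -0.10866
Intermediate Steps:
h(O, l) = -20 - O + 5*l² (h(O, l) = (l² - 4)*5 - O = (-4 + l²)*5 - O = (-20 + 5*l²) - O = -20 - O + 5*l²)
f(J, S) = -1841/1164 (f(J, S) = -1841*1/1164 = -1841/1164)
f(h(-1, 13), 1004)/(-4517793) + (1843343 - 2232100)/3577586 = -1841/1164/(-4517793) + (1843343 - 2232100)/3577586 = -1841/1164*(-1/4517793) - 388757*1/3577586 = 263/751244436 - 388757/3577586 = -146025296150467/1343820788405748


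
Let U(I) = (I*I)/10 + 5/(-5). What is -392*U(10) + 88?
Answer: -3440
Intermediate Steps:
U(I) = -1 + I**2/10 (U(I) = I**2*(1/10) + 5*(-1/5) = I**2/10 - 1 = -1 + I**2/10)
-392*U(10) + 88 = -392*(-1 + (1/10)*10**2) + 88 = -392*(-1 + (1/10)*100) + 88 = -392*(-1 + 10) + 88 = -392*9 + 88 = -3528 + 88 = -3440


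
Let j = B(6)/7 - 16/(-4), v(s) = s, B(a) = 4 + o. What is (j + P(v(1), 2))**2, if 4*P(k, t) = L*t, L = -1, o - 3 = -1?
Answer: 3721/196 ≈ 18.985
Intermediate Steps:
o = 2 (o = 3 - 1 = 2)
B(a) = 6 (B(a) = 4 + 2 = 6)
j = 34/7 (j = 6/7 - 16/(-4) = 6*(1/7) - 16*(-1/4) = 6/7 + 4 = 34/7 ≈ 4.8571)
P(k, t) = -t/4 (P(k, t) = (-t)/4 = -t/4)
(j + P(v(1), 2))**2 = (34/7 - 1/4*2)**2 = (34/7 - 1/2)**2 = (61/14)**2 = 3721/196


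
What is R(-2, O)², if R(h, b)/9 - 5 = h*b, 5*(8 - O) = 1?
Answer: 227529/25 ≈ 9101.2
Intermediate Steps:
O = 39/5 (O = 8 - ⅕*1 = 8 - ⅕ = 39/5 ≈ 7.8000)
R(h, b) = 45 + 9*b*h (R(h, b) = 45 + 9*(h*b) = 45 + 9*(b*h) = 45 + 9*b*h)
R(-2, O)² = (45 + 9*(39/5)*(-2))² = (45 - 702/5)² = (-477/5)² = 227529/25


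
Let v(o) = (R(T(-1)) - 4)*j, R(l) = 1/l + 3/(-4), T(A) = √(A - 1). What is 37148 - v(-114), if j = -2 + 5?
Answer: 148649/4 + 3*I*√2/2 ≈ 37162.0 + 2.1213*I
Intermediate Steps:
j = 3
T(A) = √(-1 + A)
R(l) = -¾ + 1/l (R(l) = 1/l + 3*(-¼) = 1/l - ¾ = -¾ + 1/l)
v(o) = -57/4 - 3*I*√2/2 (v(o) = ((-¾ + 1/(√(-1 - 1))) - 4)*3 = ((-¾ + 1/(√(-2))) - 4)*3 = ((-¾ + 1/(I*√2)) - 4)*3 = ((-¾ - I*√2/2) - 4)*3 = (-19/4 - I*√2/2)*3 = -57/4 - 3*I*√2/2)
37148 - v(-114) = 37148 - (-57/4 - 3*I*√2/2) = 37148 + (57/4 + 3*I*√2/2) = 148649/4 + 3*I*√2/2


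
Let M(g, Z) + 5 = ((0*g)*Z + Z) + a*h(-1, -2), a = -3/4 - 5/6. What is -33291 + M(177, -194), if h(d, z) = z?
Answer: -200921/6 ≈ -33487.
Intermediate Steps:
a = -19/12 (a = -3*¼ - 5*⅙ = -¾ - ⅚ = -19/12 ≈ -1.5833)
M(g, Z) = -11/6 + Z (M(g, Z) = -5 + (((0*g)*Z + Z) - 19/12*(-2)) = -5 + ((0*Z + Z) + 19/6) = -5 + ((0 + Z) + 19/6) = -5 + (Z + 19/6) = -5 + (19/6 + Z) = -11/6 + Z)
-33291 + M(177, -194) = -33291 + (-11/6 - 194) = -33291 - 1175/6 = -200921/6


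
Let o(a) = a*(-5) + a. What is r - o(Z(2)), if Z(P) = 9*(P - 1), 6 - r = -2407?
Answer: 2449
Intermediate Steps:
r = 2413 (r = 6 - 1*(-2407) = 6 + 2407 = 2413)
Z(P) = -9 + 9*P (Z(P) = 9*(-1 + P) = -9 + 9*P)
o(a) = -4*a (o(a) = -5*a + a = -4*a)
r - o(Z(2)) = 2413 - (-4)*(-9 + 9*2) = 2413 - (-4)*(-9 + 18) = 2413 - (-4)*9 = 2413 - 1*(-36) = 2413 + 36 = 2449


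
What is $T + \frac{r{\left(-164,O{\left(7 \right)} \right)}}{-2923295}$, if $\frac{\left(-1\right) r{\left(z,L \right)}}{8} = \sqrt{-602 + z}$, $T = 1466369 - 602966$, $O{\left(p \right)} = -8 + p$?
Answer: $863403 + \frac{8 i \sqrt{766}}{2923295} \approx 8.634 \cdot 10^{5} + 7.5741 \cdot 10^{-5} i$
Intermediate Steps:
$T = 863403$
$r{\left(z,L \right)} = - 8 \sqrt{-602 + z}$
$T + \frac{r{\left(-164,O{\left(7 \right)} \right)}}{-2923295} = 863403 + \frac{\left(-8\right) \sqrt{-602 - 164}}{-2923295} = 863403 + - 8 \sqrt{-766} \left(- \frac{1}{2923295}\right) = 863403 + - 8 i \sqrt{766} \left(- \frac{1}{2923295}\right) = 863403 + \frac{8 i \sqrt{766}}{2923295}$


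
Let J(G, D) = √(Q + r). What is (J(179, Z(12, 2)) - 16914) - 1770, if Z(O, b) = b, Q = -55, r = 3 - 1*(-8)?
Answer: -18684 + 2*I*√11 ≈ -18684.0 + 6.6332*I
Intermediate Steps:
r = 11 (r = 3 + 8 = 11)
J(G, D) = 2*I*√11 (J(G, D) = √(-55 + 11) = √(-44) = 2*I*√11)
(J(179, Z(12, 2)) - 16914) - 1770 = (2*I*√11 - 16914) - 1770 = (-16914 + 2*I*√11) - 1770 = -18684 + 2*I*√11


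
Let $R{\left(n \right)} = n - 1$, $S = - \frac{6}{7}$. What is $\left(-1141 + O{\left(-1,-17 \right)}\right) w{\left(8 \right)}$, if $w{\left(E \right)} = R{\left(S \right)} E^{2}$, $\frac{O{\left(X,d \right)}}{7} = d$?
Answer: $149760$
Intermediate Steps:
$S = - \frac{6}{7}$ ($S = \left(-6\right) \frac{1}{7} = - \frac{6}{7} \approx -0.85714$)
$R{\left(n \right)} = -1 + n$ ($R{\left(n \right)} = n - 1 = -1 + n$)
$O{\left(X,d \right)} = 7 d$
$w{\left(E \right)} = - \frac{13 E^{2}}{7}$ ($w{\left(E \right)} = \left(-1 - \frac{6}{7}\right) E^{2} = - \frac{13 E^{2}}{7}$)
$\left(-1141 + O{\left(-1,-17 \right)}\right) w{\left(8 \right)} = \left(-1141 + 7 \left(-17\right)\right) \left(- \frac{13 \cdot 8^{2}}{7}\right) = \left(-1141 - 119\right) \left(\left(- \frac{13}{7}\right) 64\right) = \left(-1260\right) \left(- \frac{832}{7}\right) = 149760$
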